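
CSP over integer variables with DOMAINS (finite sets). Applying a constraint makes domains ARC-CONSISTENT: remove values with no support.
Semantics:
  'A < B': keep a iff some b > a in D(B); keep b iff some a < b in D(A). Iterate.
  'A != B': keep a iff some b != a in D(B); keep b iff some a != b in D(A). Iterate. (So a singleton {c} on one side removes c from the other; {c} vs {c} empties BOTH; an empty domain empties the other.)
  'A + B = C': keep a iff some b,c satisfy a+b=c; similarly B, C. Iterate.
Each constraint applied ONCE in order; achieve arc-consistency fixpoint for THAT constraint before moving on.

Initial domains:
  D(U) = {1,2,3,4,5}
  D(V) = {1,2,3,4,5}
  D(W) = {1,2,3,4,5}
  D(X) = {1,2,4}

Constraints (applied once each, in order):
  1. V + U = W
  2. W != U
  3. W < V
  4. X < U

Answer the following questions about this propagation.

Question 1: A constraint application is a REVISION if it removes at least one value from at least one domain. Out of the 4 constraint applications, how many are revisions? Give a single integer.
Constraint 1 (V + U = W) on D(V)={1,2,3,4,5} D(U)={1,2,3,4,5} D(W)={1,2,3,4,5}: V {1,2,3,4,5}->{1,2,3,4}; U {1,2,3,4,5}->{1,2,3,4}; W {1,2,3,4,5}->{2,3,4,5} => REVISION
Constraint 2 (W != U) on D(W)={2,3,4,5} D(U)={1,2,3,4}: no change => not a revision
Constraint 3 (W < V) on D(W)={2,3,4,5} D(V)={1,2,3,4}: W {2,3,4,5}->{2,3}; V {1,2,3,4}->{3,4} => REVISION
Constraint 4 (X < U) on D(X)={1,2,4} D(U)={1,2,3,4}: X {1,2,4}->{1,2}; U {1,2,3,4}->{2,3,4} => REVISION
Total revisions = 3

Answer: 3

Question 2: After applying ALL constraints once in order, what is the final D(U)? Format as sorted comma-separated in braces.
Constraint 1 (V + U = W) on D(V)={1,2,3,4,5} D(U)={1,2,3,4,5} D(W)={1,2,3,4,5}: V {1,2,3,4,5}->{1,2,3,4}; U {1,2,3,4,5}->{1,2,3,4}; W {1,2,3,4,5}->{2,3,4,5}
Constraint 2 (W != U) on D(W)={2,3,4,5} D(U)={1,2,3,4}: no change
Constraint 3 (W < V) on D(W)={2,3,4,5} D(V)={1,2,3,4}: W {2,3,4,5}->{2,3}; V {1,2,3,4}->{3,4}
Constraint 4 (X < U) on D(X)={1,2,4} D(U)={1,2,3,4}: X {1,2,4}->{1,2}; U {1,2,3,4}->{2,3,4}
So after all 4 constraints: D(U) = {2,3,4}

Answer: {2,3,4}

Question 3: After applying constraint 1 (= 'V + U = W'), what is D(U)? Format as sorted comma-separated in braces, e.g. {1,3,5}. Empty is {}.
Answer: {1,2,3,4}

Derivation:
Constraint 1 (V + U = W) on D(V)={1,2,3,4,5} D(U)={1,2,3,4,5} D(W)={1,2,3,4,5}: V {1,2,3,4,5}->{1,2,3,4}; U {1,2,3,4,5}->{1,2,3,4}; W {1,2,3,4,5}->{2,3,4,5}
So after constraint 1: D(U) = {1,2,3,4}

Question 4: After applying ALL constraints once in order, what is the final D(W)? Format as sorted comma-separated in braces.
Answer: {2,3}

Derivation:
Constraint 1 (V + U = W) on D(V)={1,2,3,4,5} D(U)={1,2,3,4,5} D(W)={1,2,3,4,5}: V {1,2,3,4,5}->{1,2,3,4}; U {1,2,3,4,5}->{1,2,3,4}; W {1,2,3,4,5}->{2,3,4,5}
Constraint 2 (W != U) on D(W)={2,3,4,5} D(U)={1,2,3,4}: no change
Constraint 3 (W < V) on D(W)={2,3,4,5} D(V)={1,2,3,4}: W {2,3,4,5}->{2,3}; V {1,2,3,4}->{3,4}
Constraint 4 (X < U) on D(X)={1,2,4} D(U)={1,2,3,4}: X {1,2,4}->{1,2}; U {1,2,3,4}->{2,3,4}
So after all 4 constraints: D(W) = {2,3}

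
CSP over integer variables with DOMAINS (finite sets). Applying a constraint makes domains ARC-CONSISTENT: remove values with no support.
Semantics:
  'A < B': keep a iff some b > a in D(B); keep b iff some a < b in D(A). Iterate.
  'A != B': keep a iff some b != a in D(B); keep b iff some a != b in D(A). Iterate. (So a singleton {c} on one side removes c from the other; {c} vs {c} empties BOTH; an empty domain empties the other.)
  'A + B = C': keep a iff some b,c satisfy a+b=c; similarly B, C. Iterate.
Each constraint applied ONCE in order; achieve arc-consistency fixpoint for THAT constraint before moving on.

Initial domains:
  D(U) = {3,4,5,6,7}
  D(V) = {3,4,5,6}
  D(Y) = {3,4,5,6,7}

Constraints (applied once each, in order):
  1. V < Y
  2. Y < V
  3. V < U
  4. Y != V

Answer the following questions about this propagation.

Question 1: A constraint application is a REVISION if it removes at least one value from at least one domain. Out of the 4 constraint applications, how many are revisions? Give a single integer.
Answer: 3

Derivation:
Constraint 1 (V < Y) on D(V)={3,4,5,6} D(Y)={3,4,5,6,7}: Y {3,4,5,6,7}->{4,5,6,7} => REVISION
Constraint 2 (Y < V) on D(Y)={4,5,6,7} D(V)={3,4,5,6}: Y {4,5,6,7}->{4,5}; V {3,4,5,6}->{5,6} => REVISION
Constraint 3 (V < U) on D(V)={5,6} D(U)={3,4,5,6,7}: U {3,4,5,6,7}->{6,7} => REVISION
Constraint 4 (Y != V) on D(Y)={4,5} D(V)={5,6}: no change => not a revision
Total revisions = 3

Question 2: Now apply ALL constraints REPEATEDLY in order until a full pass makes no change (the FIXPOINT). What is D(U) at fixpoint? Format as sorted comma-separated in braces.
pass 0 (initial): D(U)={3,4,5,6,7}
pass 1: U {3,4,5,6,7}->{6,7}; V {3,4,5,6}->{5,6}; Y {3,4,5,6,7}->{4,5}
pass 2: U {6,7}->{}; V {5,6}->{}; Y {4,5}->{}
pass 3: no change
Fixpoint after 3 passes: D(U) = {}

Answer: {}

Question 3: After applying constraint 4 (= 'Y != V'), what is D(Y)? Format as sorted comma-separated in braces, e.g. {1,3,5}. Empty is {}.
Constraint 1 (V < Y) on D(V)={3,4,5,6} D(Y)={3,4,5,6,7}: Y {3,4,5,6,7}->{4,5,6,7}
Constraint 2 (Y < V) on D(Y)={4,5,6,7} D(V)={3,4,5,6}: Y {4,5,6,7}->{4,5}; V {3,4,5,6}->{5,6}
Constraint 3 (V < U) on D(V)={5,6} D(U)={3,4,5,6,7}: U {3,4,5,6,7}->{6,7}
Constraint 4 (Y != V) on D(Y)={4,5} D(V)={5,6}: no change
So after constraint 4: D(Y) = {4,5}

Answer: {4,5}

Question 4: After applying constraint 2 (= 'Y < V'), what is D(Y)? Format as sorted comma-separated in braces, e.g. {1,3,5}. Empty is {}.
Answer: {4,5}

Derivation:
Constraint 1 (V < Y) on D(V)={3,4,5,6} D(Y)={3,4,5,6,7}: Y {3,4,5,6,7}->{4,5,6,7}
Constraint 2 (Y < V) on D(Y)={4,5,6,7} D(V)={3,4,5,6}: Y {4,5,6,7}->{4,5}; V {3,4,5,6}->{5,6}
So after constraint 2: D(Y) = {4,5}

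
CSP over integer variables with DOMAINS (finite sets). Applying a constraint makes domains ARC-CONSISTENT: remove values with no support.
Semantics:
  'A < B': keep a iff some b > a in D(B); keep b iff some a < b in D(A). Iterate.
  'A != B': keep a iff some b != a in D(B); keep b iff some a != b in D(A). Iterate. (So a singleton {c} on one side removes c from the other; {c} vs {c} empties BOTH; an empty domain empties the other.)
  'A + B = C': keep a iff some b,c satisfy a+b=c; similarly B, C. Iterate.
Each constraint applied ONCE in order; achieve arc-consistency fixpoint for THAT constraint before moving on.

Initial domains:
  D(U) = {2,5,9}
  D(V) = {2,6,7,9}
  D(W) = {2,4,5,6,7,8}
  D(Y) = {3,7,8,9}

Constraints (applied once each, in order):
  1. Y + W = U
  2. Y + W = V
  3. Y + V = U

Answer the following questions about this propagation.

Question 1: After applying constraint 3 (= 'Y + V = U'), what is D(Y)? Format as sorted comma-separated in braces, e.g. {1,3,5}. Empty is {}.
Answer: {}

Derivation:
Constraint 1 (Y + W = U) on D(Y)={3,7,8,9} D(W)={2,4,5,6,7,8} D(U)={2,5,9}: Y {3,7,8,9}->{3,7}; W {2,4,5,6,7,8}->{2,6}; U {2,5,9}->{5,9}
Constraint 2 (Y + W = V) on D(Y)={3,7} D(W)={2,6} D(V)={2,6,7,9}: V {2,6,7,9}->{9}
Constraint 3 (Y + V = U) on D(Y)={3,7} D(V)={9} D(U)={5,9}: Y {3,7}->{}; V {9}->{}; U {5,9}->{}
So after constraint 3: D(Y) = {}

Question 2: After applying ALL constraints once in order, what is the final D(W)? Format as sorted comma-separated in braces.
Constraint 1 (Y + W = U) on D(Y)={3,7,8,9} D(W)={2,4,5,6,7,8} D(U)={2,5,9}: Y {3,7,8,9}->{3,7}; W {2,4,5,6,7,8}->{2,6}; U {2,5,9}->{5,9}
Constraint 2 (Y + W = V) on D(Y)={3,7} D(W)={2,6} D(V)={2,6,7,9}: V {2,6,7,9}->{9}
Constraint 3 (Y + V = U) on D(Y)={3,7} D(V)={9} D(U)={5,9}: Y {3,7}->{}; V {9}->{}; U {5,9}->{}
So after all 3 constraints: D(W) = {2,6}

Answer: {2,6}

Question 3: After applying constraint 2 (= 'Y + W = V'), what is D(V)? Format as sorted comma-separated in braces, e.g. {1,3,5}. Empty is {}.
Constraint 1 (Y + W = U) on D(Y)={3,7,8,9} D(W)={2,4,5,6,7,8} D(U)={2,5,9}: Y {3,7,8,9}->{3,7}; W {2,4,5,6,7,8}->{2,6}; U {2,5,9}->{5,9}
Constraint 2 (Y + W = V) on D(Y)={3,7} D(W)={2,6} D(V)={2,6,7,9}: V {2,6,7,9}->{9}
So after constraint 2: D(V) = {9}

Answer: {9}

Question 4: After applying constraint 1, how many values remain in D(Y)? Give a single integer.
Constraint 1 (Y + W = U) on D(Y)={3,7,8,9} D(W)={2,4,5,6,7,8} D(U)={2,5,9}: Y {3,7,8,9}->{3,7}; W {2,4,5,6,7,8}->{2,6}; U {2,5,9}->{5,9}
So after constraint 1: D(Y)={3,7}, size = 2

Answer: 2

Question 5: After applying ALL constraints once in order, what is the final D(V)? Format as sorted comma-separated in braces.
Constraint 1 (Y + W = U) on D(Y)={3,7,8,9} D(W)={2,4,5,6,7,8} D(U)={2,5,9}: Y {3,7,8,9}->{3,7}; W {2,4,5,6,7,8}->{2,6}; U {2,5,9}->{5,9}
Constraint 2 (Y + W = V) on D(Y)={3,7} D(W)={2,6} D(V)={2,6,7,9}: V {2,6,7,9}->{9}
Constraint 3 (Y + V = U) on D(Y)={3,7} D(V)={9} D(U)={5,9}: Y {3,7}->{}; V {9}->{}; U {5,9}->{}
So after all 3 constraints: D(V) = {}

Answer: {}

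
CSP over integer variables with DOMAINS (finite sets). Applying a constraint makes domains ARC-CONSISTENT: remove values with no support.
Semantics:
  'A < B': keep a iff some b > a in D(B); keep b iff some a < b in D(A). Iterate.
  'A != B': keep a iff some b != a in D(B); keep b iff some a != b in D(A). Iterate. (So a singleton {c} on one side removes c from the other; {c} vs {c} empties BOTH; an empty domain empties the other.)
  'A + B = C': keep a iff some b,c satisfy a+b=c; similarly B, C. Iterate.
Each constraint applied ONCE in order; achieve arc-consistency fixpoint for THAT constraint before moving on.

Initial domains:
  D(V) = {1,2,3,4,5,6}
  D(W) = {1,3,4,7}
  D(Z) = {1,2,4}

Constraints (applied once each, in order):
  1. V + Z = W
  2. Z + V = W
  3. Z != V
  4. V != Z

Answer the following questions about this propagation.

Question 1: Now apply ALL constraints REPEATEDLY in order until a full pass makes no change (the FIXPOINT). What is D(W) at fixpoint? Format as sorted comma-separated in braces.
Answer: {3,4,7}

Derivation:
pass 0 (initial): D(W)={1,3,4,7}
pass 1: V {1,2,3,4,5,6}->{1,2,3,5,6}; W {1,3,4,7}->{3,4,7}
pass 2: no change
Fixpoint after 2 passes: D(W) = {3,4,7}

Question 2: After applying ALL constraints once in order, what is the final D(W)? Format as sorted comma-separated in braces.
Answer: {3,4,7}

Derivation:
Constraint 1 (V + Z = W) on D(V)={1,2,3,4,5,6} D(Z)={1,2,4} D(W)={1,3,4,7}: V {1,2,3,4,5,6}->{1,2,3,5,6}; W {1,3,4,7}->{3,4,7}
Constraint 2 (Z + V = W) on D(Z)={1,2,4} D(V)={1,2,3,5,6} D(W)={3,4,7}: no change
Constraint 3 (Z != V) on D(Z)={1,2,4} D(V)={1,2,3,5,6}: no change
Constraint 4 (V != Z) on D(V)={1,2,3,5,6} D(Z)={1,2,4}: no change
So after all 4 constraints: D(W) = {3,4,7}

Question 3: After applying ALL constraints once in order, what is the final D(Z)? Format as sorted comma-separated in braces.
Constraint 1 (V + Z = W) on D(V)={1,2,3,4,5,6} D(Z)={1,2,4} D(W)={1,3,4,7}: V {1,2,3,4,5,6}->{1,2,3,5,6}; W {1,3,4,7}->{3,4,7}
Constraint 2 (Z + V = W) on D(Z)={1,2,4} D(V)={1,2,3,5,6} D(W)={3,4,7}: no change
Constraint 3 (Z != V) on D(Z)={1,2,4} D(V)={1,2,3,5,6}: no change
Constraint 4 (V != Z) on D(V)={1,2,3,5,6} D(Z)={1,2,4}: no change
So after all 4 constraints: D(Z) = {1,2,4}

Answer: {1,2,4}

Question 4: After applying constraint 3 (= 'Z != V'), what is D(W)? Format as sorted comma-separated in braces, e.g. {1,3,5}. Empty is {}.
Constraint 1 (V + Z = W) on D(V)={1,2,3,4,5,6} D(Z)={1,2,4} D(W)={1,3,4,7}: V {1,2,3,4,5,6}->{1,2,3,5,6}; W {1,3,4,7}->{3,4,7}
Constraint 2 (Z + V = W) on D(Z)={1,2,4} D(V)={1,2,3,5,6} D(W)={3,4,7}: no change
Constraint 3 (Z != V) on D(Z)={1,2,4} D(V)={1,2,3,5,6}: no change
So after constraint 3: D(W) = {3,4,7}

Answer: {3,4,7}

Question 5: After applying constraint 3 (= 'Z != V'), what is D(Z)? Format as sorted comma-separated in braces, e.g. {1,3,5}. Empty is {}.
Answer: {1,2,4}

Derivation:
Constraint 1 (V + Z = W) on D(V)={1,2,3,4,5,6} D(Z)={1,2,4} D(W)={1,3,4,7}: V {1,2,3,4,5,6}->{1,2,3,5,6}; W {1,3,4,7}->{3,4,7}
Constraint 2 (Z + V = W) on D(Z)={1,2,4} D(V)={1,2,3,5,6} D(W)={3,4,7}: no change
Constraint 3 (Z != V) on D(Z)={1,2,4} D(V)={1,2,3,5,6}: no change
So after constraint 3: D(Z) = {1,2,4}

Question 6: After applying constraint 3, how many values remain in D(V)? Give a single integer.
Answer: 5

Derivation:
Constraint 1 (V + Z = W) on D(V)={1,2,3,4,5,6} D(Z)={1,2,4} D(W)={1,3,4,7}: V {1,2,3,4,5,6}->{1,2,3,5,6}; W {1,3,4,7}->{3,4,7}
Constraint 2 (Z + V = W) on D(Z)={1,2,4} D(V)={1,2,3,5,6} D(W)={3,4,7}: no change
Constraint 3 (Z != V) on D(Z)={1,2,4} D(V)={1,2,3,5,6}: no change
So after constraint 3: D(V)={1,2,3,5,6}, size = 5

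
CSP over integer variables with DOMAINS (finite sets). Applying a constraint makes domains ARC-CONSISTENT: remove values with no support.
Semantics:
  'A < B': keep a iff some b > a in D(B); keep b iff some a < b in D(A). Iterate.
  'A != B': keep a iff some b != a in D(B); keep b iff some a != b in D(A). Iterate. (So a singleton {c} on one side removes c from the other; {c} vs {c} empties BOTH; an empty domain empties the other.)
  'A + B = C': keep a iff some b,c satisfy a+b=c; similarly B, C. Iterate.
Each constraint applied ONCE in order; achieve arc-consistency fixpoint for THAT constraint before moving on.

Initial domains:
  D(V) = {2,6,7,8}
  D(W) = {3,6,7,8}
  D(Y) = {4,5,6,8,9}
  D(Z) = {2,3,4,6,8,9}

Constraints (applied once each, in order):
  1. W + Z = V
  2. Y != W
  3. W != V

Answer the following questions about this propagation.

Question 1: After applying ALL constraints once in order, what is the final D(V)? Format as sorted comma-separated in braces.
Answer: {6,7,8}

Derivation:
Constraint 1 (W + Z = V) on D(W)={3,6,7,8} D(Z)={2,3,4,6,8,9} D(V)={2,6,7,8}: W {3,6,7,8}->{3,6}; Z {2,3,4,6,8,9}->{2,3,4}; V {2,6,7,8}->{6,7,8}
Constraint 2 (Y != W) on D(Y)={4,5,6,8,9} D(W)={3,6}: no change
Constraint 3 (W != V) on D(W)={3,6} D(V)={6,7,8}: no change
So after all 3 constraints: D(V) = {6,7,8}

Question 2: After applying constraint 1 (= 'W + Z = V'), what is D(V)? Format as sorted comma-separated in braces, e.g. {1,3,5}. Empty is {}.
Constraint 1 (W + Z = V) on D(W)={3,6,7,8} D(Z)={2,3,4,6,8,9} D(V)={2,6,7,8}: W {3,6,7,8}->{3,6}; Z {2,3,4,6,8,9}->{2,3,4}; V {2,6,7,8}->{6,7,8}
So after constraint 1: D(V) = {6,7,8}

Answer: {6,7,8}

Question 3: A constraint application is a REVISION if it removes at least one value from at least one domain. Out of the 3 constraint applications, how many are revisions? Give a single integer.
Answer: 1

Derivation:
Constraint 1 (W + Z = V) on D(W)={3,6,7,8} D(Z)={2,3,4,6,8,9} D(V)={2,6,7,8}: W {3,6,7,8}->{3,6}; Z {2,3,4,6,8,9}->{2,3,4}; V {2,6,7,8}->{6,7,8} => REVISION
Constraint 2 (Y != W) on D(Y)={4,5,6,8,9} D(W)={3,6}: no change => not a revision
Constraint 3 (W != V) on D(W)={3,6} D(V)={6,7,8}: no change => not a revision
Total revisions = 1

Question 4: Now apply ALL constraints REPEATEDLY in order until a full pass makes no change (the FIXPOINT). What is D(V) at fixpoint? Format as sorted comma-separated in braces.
Answer: {6,7,8}

Derivation:
pass 0 (initial): D(V)={2,6,7,8}
pass 1: V {2,6,7,8}->{6,7,8}; W {3,6,7,8}->{3,6}; Z {2,3,4,6,8,9}->{2,3,4}
pass 2: no change
Fixpoint after 2 passes: D(V) = {6,7,8}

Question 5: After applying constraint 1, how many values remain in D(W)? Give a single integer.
Answer: 2

Derivation:
Constraint 1 (W + Z = V) on D(W)={3,6,7,8} D(Z)={2,3,4,6,8,9} D(V)={2,6,7,8}: W {3,6,7,8}->{3,6}; Z {2,3,4,6,8,9}->{2,3,4}; V {2,6,7,8}->{6,7,8}
So after constraint 1: D(W)={3,6}, size = 2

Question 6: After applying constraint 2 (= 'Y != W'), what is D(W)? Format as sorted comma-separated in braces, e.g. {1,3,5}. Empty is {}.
Answer: {3,6}

Derivation:
Constraint 1 (W + Z = V) on D(W)={3,6,7,8} D(Z)={2,3,4,6,8,9} D(V)={2,6,7,8}: W {3,6,7,8}->{3,6}; Z {2,3,4,6,8,9}->{2,3,4}; V {2,6,7,8}->{6,7,8}
Constraint 2 (Y != W) on D(Y)={4,5,6,8,9} D(W)={3,6}: no change
So after constraint 2: D(W) = {3,6}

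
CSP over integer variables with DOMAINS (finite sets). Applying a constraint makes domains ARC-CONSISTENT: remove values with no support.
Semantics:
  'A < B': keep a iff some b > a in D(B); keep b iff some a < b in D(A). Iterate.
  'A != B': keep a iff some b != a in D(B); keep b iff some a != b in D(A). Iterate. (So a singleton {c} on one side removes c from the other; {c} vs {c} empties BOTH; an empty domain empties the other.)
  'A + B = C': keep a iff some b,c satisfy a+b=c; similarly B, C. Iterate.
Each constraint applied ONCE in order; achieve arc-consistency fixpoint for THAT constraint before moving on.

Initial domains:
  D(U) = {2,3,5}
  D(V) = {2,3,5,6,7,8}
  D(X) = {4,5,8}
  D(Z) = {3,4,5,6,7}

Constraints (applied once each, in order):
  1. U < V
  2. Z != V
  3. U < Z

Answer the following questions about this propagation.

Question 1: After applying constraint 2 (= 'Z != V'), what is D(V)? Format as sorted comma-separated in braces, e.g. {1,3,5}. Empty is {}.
Answer: {3,5,6,7,8}

Derivation:
Constraint 1 (U < V) on D(U)={2,3,5} D(V)={2,3,5,6,7,8}: V {2,3,5,6,7,8}->{3,5,6,7,8}
Constraint 2 (Z != V) on D(Z)={3,4,5,6,7} D(V)={3,5,6,7,8}: no change
So after constraint 2: D(V) = {3,5,6,7,8}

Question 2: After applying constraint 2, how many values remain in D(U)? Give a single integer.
Constraint 1 (U < V) on D(U)={2,3,5} D(V)={2,3,5,6,7,8}: V {2,3,5,6,7,8}->{3,5,6,7,8}
Constraint 2 (Z != V) on D(Z)={3,4,5,6,7} D(V)={3,5,6,7,8}: no change
So after constraint 2: D(U)={2,3,5}, size = 3

Answer: 3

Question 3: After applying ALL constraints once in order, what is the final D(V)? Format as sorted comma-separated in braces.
Answer: {3,5,6,7,8}

Derivation:
Constraint 1 (U < V) on D(U)={2,3,5} D(V)={2,3,5,6,7,8}: V {2,3,5,6,7,8}->{3,5,6,7,8}
Constraint 2 (Z != V) on D(Z)={3,4,5,6,7} D(V)={3,5,6,7,8}: no change
Constraint 3 (U < Z) on D(U)={2,3,5} D(Z)={3,4,5,6,7}: no change
So after all 3 constraints: D(V) = {3,5,6,7,8}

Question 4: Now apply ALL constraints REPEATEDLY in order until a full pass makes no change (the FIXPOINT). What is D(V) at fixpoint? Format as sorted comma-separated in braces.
Answer: {3,5,6,7,8}

Derivation:
pass 0 (initial): D(V)={2,3,5,6,7,8}
pass 1: V {2,3,5,6,7,8}->{3,5,6,7,8}
pass 2: no change
Fixpoint after 2 passes: D(V) = {3,5,6,7,8}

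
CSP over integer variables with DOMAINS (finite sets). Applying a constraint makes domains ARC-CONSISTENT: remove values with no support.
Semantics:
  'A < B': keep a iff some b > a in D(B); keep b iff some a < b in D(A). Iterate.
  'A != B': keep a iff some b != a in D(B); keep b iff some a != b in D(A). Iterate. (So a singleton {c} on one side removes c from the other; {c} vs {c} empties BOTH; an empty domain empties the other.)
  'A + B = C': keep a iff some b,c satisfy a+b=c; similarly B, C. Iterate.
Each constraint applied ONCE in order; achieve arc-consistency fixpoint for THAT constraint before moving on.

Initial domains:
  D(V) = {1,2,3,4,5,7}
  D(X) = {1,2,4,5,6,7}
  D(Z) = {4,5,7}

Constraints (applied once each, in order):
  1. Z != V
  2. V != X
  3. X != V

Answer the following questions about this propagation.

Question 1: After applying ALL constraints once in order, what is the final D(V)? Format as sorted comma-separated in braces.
Answer: {1,2,3,4,5,7}

Derivation:
Constraint 1 (Z != V) on D(Z)={4,5,7} D(V)={1,2,3,4,5,7}: no change
Constraint 2 (V != X) on D(V)={1,2,3,4,5,7} D(X)={1,2,4,5,6,7}: no change
Constraint 3 (X != V) on D(X)={1,2,4,5,6,7} D(V)={1,2,3,4,5,7}: no change
So after all 3 constraints: D(V) = {1,2,3,4,5,7}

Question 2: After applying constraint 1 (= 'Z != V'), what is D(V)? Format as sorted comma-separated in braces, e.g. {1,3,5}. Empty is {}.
Answer: {1,2,3,4,5,7}

Derivation:
Constraint 1 (Z != V) on D(Z)={4,5,7} D(V)={1,2,3,4,5,7}: no change
So after constraint 1: D(V) = {1,2,3,4,5,7}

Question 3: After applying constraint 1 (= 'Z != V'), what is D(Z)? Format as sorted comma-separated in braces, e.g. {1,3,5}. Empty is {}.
Constraint 1 (Z != V) on D(Z)={4,5,7} D(V)={1,2,3,4,5,7}: no change
So after constraint 1: D(Z) = {4,5,7}

Answer: {4,5,7}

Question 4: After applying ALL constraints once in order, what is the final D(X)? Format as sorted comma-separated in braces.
Constraint 1 (Z != V) on D(Z)={4,5,7} D(V)={1,2,3,4,5,7}: no change
Constraint 2 (V != X) on D(V)={1,2,3,4,5,7} D(X)={1,2,4,5,6,7}: no change
Constraint 3 (X != V) on D(X)={1,2,4,5,6,7} D(V)={1,2,3,4,5,7}: no change
So after all 3 constraints: D(X) = {1,2,4,5,6,7}

Answer: {1,2,4,5,6,7}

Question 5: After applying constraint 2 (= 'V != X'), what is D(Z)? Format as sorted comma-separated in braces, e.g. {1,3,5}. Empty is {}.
Answer: {4,5,7}

Derivation:
Constraint 1 (Z != V) on D(Z)={4,5,7} D(V)={1,2,3,4,5,7}: no change
Constraint 2 (V != X) on D(V)={1,2,3,4,5,7} D(X)={1,2,4,5,6,7}: no change
So after constraint 2: D(Z) = {4,5,7}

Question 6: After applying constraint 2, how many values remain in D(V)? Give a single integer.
Answer: 6

Derivation:
Constraint 1 (Z != V) on D(Z)={4,5,7} D(V)={1,2,3,4,5,7}: no change
Constraint 2 (V != X) on D(V)={1,2,3,4,5,7} D(X)={1,2,4,5,6,7}: no change
So after constraint 2: D(V)={1,2,3,4,5,7}, size = 6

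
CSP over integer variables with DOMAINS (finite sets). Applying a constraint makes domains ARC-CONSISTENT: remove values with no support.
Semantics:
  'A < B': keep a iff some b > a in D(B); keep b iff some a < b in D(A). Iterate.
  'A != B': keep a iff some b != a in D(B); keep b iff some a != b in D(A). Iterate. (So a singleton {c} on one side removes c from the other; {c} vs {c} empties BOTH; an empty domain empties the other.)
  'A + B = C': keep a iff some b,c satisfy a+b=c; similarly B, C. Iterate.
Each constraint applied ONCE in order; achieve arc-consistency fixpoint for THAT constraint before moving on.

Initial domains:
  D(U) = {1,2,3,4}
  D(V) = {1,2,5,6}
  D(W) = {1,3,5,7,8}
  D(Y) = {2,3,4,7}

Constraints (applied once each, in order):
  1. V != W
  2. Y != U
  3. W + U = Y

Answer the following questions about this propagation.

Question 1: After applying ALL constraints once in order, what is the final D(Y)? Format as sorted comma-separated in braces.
Constraint 1 (V != W) on D(V)={1,2,5,6} D(W)={1,3,5,7,8}: no change
Constraint 2 (Y != U) on D(Y)={2,3,4,7} D(U)={1,2,3,4}: no change
Constraint 3 (W + U = Y) on D(W)={1,3,5,7,8} D(U)={1,2,3,4} D(Y)={2,3,4,7}: W {1,3,5,7,8}->{1,3,5}
So after all 3 constraints: D(Y) = {2,3,4,7}

Answer: {2,3,4,7}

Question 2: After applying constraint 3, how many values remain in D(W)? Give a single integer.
Constraint 1 (V != W) on D(V)={1,2,5,6} D(W)={1,3,5,7,8}: no change
Constraint 2 (Y != U) on D(Y)={2,3,4,7} D(U)={1,2,3,4}: no change
Constraint 3 (W + U = Y) on D(W)={1,3,5,7,8} D(U)={1,2,3,4} D(Y)={2,3,4,7}: W {1,3,5,7,8}->{1,3,5}
So after constraint 3: D(W)={1,3,5}, size = 3

Answer: 3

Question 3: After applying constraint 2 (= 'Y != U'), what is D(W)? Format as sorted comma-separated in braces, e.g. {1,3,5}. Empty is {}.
Answer: {1,3,5,7,8}

Derivation:
Constraint 1 (V != W) on D(V)={1,2,5,6} D(W)={1,3,5,7,8}: no change
Constraint 2 (Y != U) on D(Y)={2,3,4,7} D(U)={1,2,3,4}: no change
So after constraint 2: D(W) = {1,3,5,7,8}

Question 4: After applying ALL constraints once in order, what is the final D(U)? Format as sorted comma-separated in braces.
Answer: {1,2,3,4}

Derivation:
Constraint 1 (V != W) on D(V)={1,2,5,6} D(W)={1,3,5,7,8}: no change
Constraint 2 (Y != U) on D(Y)={2,3,4,7} D(U)={1,2,3,4}: no change
Constraint 3 (W + U = Y) on D(W)={1,3,5,7,8} D(U)={1,2,3,4} D(Y)={2,3,4,7}: W {1,3,5,7,8}->{1,3,5}
So after all 3 constraints: D(U) = {1,2,3,4}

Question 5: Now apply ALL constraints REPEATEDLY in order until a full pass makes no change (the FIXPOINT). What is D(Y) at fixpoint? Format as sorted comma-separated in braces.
pass 0 (initial): D(Y)={2,3,4,7}
pass 1: W {1,3,5,7,8}->{1,3,5}
pass 2: no change
Fixpoint after 2 passes: D(Y) = {2,3,4,7}

Answer: {2,3,4,7}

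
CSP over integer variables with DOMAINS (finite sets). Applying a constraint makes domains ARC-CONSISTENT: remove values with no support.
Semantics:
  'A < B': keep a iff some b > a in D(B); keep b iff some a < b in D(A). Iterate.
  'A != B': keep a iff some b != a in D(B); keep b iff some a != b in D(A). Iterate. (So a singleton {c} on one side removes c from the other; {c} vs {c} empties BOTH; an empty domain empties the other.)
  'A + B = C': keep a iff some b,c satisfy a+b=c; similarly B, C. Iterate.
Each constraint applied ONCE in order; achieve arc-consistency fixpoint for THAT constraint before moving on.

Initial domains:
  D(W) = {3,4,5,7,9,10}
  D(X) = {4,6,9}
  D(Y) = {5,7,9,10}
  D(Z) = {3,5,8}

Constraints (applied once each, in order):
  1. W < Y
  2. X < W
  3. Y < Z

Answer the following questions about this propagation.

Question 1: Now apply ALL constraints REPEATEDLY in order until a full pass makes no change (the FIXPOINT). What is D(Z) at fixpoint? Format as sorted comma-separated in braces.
pass 0 (initial): D(Z)={3,5,8}
pass 1: W {3,4,5,7,9,10}->{5,7,9}; X {4,6,9}->{4,6}; Y {5,7,9,10}->{5,7}; Z {3,5,8}->{8}
pass 2: W {5,7,9}->{5}; X {4,6}->{4}; Y {5,7}->{7}
pass 3: no change
Fixpoint after 3 passes: D(Z) = {8}

Answer: {8}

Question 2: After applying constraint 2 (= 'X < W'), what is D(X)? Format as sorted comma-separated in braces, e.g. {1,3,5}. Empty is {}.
Answer: {4,6}

Derivation:
Constraint 1 (W < Y) on D(W)={3,4,5,7,9,10} D(Y)={5,7,9,10}: W {3,4,5,7,9,10}->{3,4,5,7,9}
Constraint 2 (X < W) on D(X)={4,6,9} D(W)={3,4,5,7,9}: X {4,6,9}->{4,6}; W {3,4,5,7,9}->{5,7,9}
So after constraint 2: D(X) = {4,6}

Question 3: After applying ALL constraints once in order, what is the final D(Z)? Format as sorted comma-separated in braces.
Constraint 1 (W < Y) on D(W)={3,4,5,7,9,10} D(Y)={5,7,9,10}: W {3,4,5,7,9,10}->{3,4,5,7,9}
Constraint 2 (X < W) on D(X)={4,6,9} D(W)={3,4,5,7,9}: X {4,6,9}->{4,6}; W {3,4,5,7,9}->{5,7,9}
Constraint 3 (Y < Z) on D(Y)={5,7,9,10} D(Z)={3,5,8}: Y {5,7,9,10}->{5,7}; Z {3,5,8}->{8}
So after all 3 constraints: D(Z) = {8}

Answer: {8}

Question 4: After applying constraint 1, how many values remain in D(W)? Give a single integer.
Constraint 1 (W < Y) on D(W)={3,4,5,7,9,10} D(Y)={5,7,9,10}: W {3,4,5,7,9,10}->{3,4,5,7,9}
So after constraint 1: D(W)={3,4,5,7,9}, size = 5

Answer: 5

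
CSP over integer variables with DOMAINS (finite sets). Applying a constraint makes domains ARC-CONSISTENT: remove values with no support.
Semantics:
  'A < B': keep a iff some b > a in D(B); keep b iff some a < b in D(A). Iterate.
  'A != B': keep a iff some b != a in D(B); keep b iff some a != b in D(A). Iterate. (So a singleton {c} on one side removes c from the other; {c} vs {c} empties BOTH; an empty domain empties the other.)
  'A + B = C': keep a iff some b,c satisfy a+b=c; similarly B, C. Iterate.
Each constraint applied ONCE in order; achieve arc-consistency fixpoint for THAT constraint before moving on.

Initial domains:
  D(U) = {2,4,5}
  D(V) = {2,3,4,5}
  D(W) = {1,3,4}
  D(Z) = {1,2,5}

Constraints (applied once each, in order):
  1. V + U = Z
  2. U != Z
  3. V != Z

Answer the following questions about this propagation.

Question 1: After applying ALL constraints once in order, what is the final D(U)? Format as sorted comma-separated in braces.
Constraint 1 (V + U = Z) on D(V)={2,3,4,5} D(U)={2,4,5} D(Z)={1,2,5}: V {2,3,4,5}->{3}; U {2,4,5}->{2}; Z {1,2,5}->{5}
Constraint 2 (U != Z) on D(U)={2} D(Z)={5}: no change
Constraint 3 (V != Z) on D(V)={3} D(Z)={5}: no change
So after all 3 constraints: D(U) = {2}

Answer: {2}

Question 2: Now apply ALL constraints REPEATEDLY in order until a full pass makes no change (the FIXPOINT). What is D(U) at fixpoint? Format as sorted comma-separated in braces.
pass 0 (initial): D(U)={2,4,5}
pass 1: U {2,4,5}->{2}; V {2,3,4,5}->{3}; Z {1,2,5}->{5}
pass 2: no change
Fixpoint after 2 passes: D(U) = {2}

Answer: {2}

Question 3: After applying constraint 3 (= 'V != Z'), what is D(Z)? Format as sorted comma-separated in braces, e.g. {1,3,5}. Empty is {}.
Constraint 1 (V + U = Z) on D(V)={2,3,4,5} D(U)={2,4,5} D(Z)={1,2,5}: V {2,3,4,5}->{3}; U {2,4,5}->{2}; Z {1,2,5}->{5}
Constraint 2 (U != Z) on D(U)={2} D(Z)={5}: no change
Constraint 3 (V != Z) on D(V)={3} D(Z)={5}: no change
So after constraint 3: D(Z) = {5}

Answer: {5}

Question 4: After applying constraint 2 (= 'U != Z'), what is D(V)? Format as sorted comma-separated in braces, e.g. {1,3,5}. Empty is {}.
Answer: {3}

Derivation:
Constraint 1 (V + U = Z) on D(V)={2,3,4,5} D(U)={2,4,5} D(Z)={1,2,5}: V {2,3,4,5}->{3}; U {2,4,5}->{2}; Z {1,2,5}->{5}
Constraint 2 (U != Z) on D(U)={2} D(Z)={5}: no change
So after constraint 2: D(V) = {3}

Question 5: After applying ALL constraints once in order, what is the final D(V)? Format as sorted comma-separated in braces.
Answer: {3}

Derivation:
Constraint 1 (V + U = Z) on D(V)={2,3,4,5} D(U)={2,4,5} D(Z)={1,2,5}: V {2,3,4,5}->{3}; U {2,4,5}->{2}; Z {1,2,5}->{5}
Constraint 2 (U != Z) on D(U)={2} D(Z)={5}: no change
Constraint 3 (V != Z) on D(V)={3} D(Z)={5}: no change
So after all 3 constraints: D(V) = {3}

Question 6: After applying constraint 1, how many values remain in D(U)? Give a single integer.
Constraint 1 (V + U = Z) on D(V)={2,3,4,5} D(U)={2,4,5} D(Z)={1,2,5}: V {2,3,4,5}->{3}; U {2,4,5}->{2}; Z {1,2,5}->{5}
So after constraint 1: D(U)={2}, size = 1

Answer: 1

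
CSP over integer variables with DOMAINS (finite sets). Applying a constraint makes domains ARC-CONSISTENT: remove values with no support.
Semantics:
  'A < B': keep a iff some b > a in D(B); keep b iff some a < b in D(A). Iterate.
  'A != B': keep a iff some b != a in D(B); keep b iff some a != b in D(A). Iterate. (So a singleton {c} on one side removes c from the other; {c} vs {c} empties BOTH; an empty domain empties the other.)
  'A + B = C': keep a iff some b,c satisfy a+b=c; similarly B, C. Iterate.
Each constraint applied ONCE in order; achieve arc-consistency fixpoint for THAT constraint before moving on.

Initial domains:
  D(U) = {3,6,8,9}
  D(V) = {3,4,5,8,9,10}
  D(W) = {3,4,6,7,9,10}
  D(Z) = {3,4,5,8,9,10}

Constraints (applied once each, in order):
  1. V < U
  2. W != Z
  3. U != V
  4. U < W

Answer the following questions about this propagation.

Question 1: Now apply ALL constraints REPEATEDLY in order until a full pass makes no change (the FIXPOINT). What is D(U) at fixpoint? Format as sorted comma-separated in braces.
pass 0 (initial): D(U)={3,6,8,9}
pass 1: U {3,6,8,9}->{6,8,9}; V {3,4,5,8,9,10}->{3,4,5,8}; W {3,4,6,7,9,10}->{7,9,10}
pass 2: no change
Fixpoint after 2 passes: D(U) = {6,8,9}

Answer: {6,8,9}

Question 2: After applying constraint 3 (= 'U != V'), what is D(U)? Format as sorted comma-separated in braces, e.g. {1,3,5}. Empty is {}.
Answer: {6,8,9}

Derivation:
Constraint 1 (V < U) on D(V)={3,4,5,8,9,10} D(U)={3,6,8,9}: V {3,4,5,8,9,10}->{3,4,5,8}; U {3,6,8,9}->{6,8,9}
Constraint 2 (W != Z) on D(W)={3,4,6,7,9,10} D(Z)={3,4,5,8,9,10}: no change
Constraint 3 (U != V) on D(U)={6,8,9} D(V)={3,4,5,8}: no change
So after constraint 3: D(U) = {6,8,9}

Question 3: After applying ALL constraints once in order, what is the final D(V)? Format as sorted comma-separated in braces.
Answer: {3,4,5,8}

Derivation:
Constraint 1 (V < U) on D(V)={3,4,5,8,9,10} D(U)={3,6,8,9}: V {3,4,5,8,9,10}->{3,4,5,8}; U {3,6,8,9}->{6,8,9}
Constraint 2 (W != Z) on D(W)={3,4,6,7,9,10} D(Z)={3,4,5,8,9,10}: no change
Constraint 3 (U != V) on D(U)={6,8,9} D(V)={3,4,5,8}: no change
Constraint 4 (U < W) on D(U)={6,8,9} D(W)={3,4,6,7,9,10}: W {3,4,6,7,9,10}->{7,9,10}
So after all 4 constraints: D(V) = {3,4,5,8}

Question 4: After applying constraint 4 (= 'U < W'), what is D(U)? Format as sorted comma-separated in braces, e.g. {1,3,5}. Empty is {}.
Constraint 1 (V < U) on D(V)={3,4,5,8,9,10} D(U)={3,6,8,9}: V {3,4,5,8,9,10}->{3,4,5,8}; U {3,6,8,9}->{6,8,9}
Constraint 2 (W != Z) on D(W)={3,4,6,7,9,10} D(Z)={3,4,5,8,9,10}: no change
Constraint 3 (U != V) on D(U)={6,8,9} D(V)={3,4,5,8}: no change
Constraint 4 (U < W) on D(U)={6,8,9} D(W)={3,4,6,7,9,10}: W {3,4,6,7,9,10}->{7,9,10}
So after constraint 4: D(U) = {6,8,9}

Answer: {6,8,9}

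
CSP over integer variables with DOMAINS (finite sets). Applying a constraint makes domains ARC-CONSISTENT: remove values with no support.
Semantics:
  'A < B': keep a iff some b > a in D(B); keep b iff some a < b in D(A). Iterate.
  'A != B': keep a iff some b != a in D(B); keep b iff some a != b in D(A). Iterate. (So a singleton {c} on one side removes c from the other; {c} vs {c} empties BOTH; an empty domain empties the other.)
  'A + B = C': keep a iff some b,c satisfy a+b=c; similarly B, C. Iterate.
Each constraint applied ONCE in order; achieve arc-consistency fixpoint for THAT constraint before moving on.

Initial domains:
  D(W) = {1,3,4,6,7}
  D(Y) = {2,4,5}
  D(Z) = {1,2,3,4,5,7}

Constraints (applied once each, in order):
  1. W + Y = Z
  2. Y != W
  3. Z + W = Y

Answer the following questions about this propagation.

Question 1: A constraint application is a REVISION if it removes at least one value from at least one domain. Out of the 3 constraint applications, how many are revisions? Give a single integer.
Constraint 1 (W + Y = Z) on D(W)={1,3,4,6,7} D(Y)={2,4,5} D(Z)={1,2,3,4,5,7}: W {1,3,4,6,7}->{1,3}; Y {2,4,5}->{2,4}; Z {1,2,3,4,5,7}->{3,5,7} => REVISION
Constraint 2 (Y != W) on D(Y)={2,4} D(W)={1,3}: no change => not a revision
Constraint 3 (Z + W = Y) on D(Z)={3,5,7} D(W)={1,3} D(Y)={2,4}: Z {3,5,7}->{3}; W {1,3}->{1}; Y {2,4}->{4} => REVISION
Total revisions = 2

Answer: 2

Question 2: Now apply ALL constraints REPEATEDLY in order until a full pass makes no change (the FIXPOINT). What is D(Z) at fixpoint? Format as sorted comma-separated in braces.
Answer: {}

Derivation:
pass 0 (initial): D(Z)={1,2,3,4,5,7}
pass 1: W {1,3,4,6,7}->{1}; Y {2,4,5}->{4}; Z {1,2,3,4,5,7}->{3}
pass 2: W {1}->{}; Y {4}->{}; Z {3}->{}
pass 3: no change
Fixpoint after 3 passes: D(Z) = {}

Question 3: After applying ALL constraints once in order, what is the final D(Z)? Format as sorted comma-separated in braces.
Answer: {3}

Derivation:
Constraint 1 (W + Y = Z) on D(W)={1,3,4,6,7} D(Y)={2,4,5} D(Z)={1,2,3,4,5,7}: W {1,3,4,6,7}->{1,3}; Y {2,4,5}->{2,4}; Z {1,2,3,4,5,7}->{3,5,7}
Constraint 2 (Y != W) on D(Y)={2,4} D(W)={1,3}: no change
Constraint 3 (Z + W = Y) on D(Z)={3,5,7} D(W)={1,3} D(Y)={2,4}: Z {3,5,7}->{3}; W {1,3}->{1}; Y {2,4}->{4}
So after all 3 constraints: D(Z) = {3}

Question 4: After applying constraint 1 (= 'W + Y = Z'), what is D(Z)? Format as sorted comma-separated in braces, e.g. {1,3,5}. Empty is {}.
Constraint 1 (W + Y = Z) on D(W)={1,3,4,6,7} D(Y)={2,4,5} D(Z)={1,2,3,4,5,7}: W {1,3,4,6,7}->{1,3}; Y {2,4,5}->{2,4}; Z {1,2,3,4,5,7}->{3,5,7}
So after constraint 1: D(Z) = {3,5,7}

Answer: {3,5,7}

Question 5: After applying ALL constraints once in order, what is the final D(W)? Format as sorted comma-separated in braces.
Answer: {1}

Derivation:
Constraint 1 (W + Y = Z) on D(W)={1,3,4,6,7} D(Y)={2,4,5} D(Z)={1,2,3,4,5,7}: W {1,3,4,6,7}->{1,3}; Y {2,4,5}->{2,4}; Z {1,2,3,4,5,7}->{3,5,7}
Constraint 2 (Y != W) on D(Y)={2,4} D(W)={1,3}: no change
Constraint 3 (Z + W = Y) on D(Z)={3,5,7} D(W)={1,3} D(Y)={2,4}: Z {3,5,7}->{3}; W {1,3}->{1}; Y {2,4}->{4}
So after all 3 constraints: D(W) = {1}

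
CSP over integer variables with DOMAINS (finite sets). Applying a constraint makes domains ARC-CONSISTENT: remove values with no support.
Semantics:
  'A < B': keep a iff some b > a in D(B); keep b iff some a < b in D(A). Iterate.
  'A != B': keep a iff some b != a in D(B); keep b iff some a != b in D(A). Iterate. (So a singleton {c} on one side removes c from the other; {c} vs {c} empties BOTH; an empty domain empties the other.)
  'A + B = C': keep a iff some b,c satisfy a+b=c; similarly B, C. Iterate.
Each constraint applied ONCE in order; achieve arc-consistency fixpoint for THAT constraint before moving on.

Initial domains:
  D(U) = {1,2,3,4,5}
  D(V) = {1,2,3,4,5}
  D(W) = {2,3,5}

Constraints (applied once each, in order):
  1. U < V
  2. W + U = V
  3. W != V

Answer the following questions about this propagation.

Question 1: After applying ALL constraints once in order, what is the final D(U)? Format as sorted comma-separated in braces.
Answer: {1,2,3}

Derivation:
Constraint 1 (U < V) on D(U)={1,2,3,4,5} D(V)={1,2,3,4,5}: U {1,2,3,4,5}->{1,2,3,4}; V {1,2,3,4,5}->{2,3,4,5}
Constraint 2 (W + U = V) on D(W)={2,3,5} D(U)={1,2,3,4} D(V)={2,3,4,5}: W {2,3,5}->{2,3}; U {1,2,3,4}->{1,2,3}; V {2,3,4,5}->{3,4,5}
Constraint 3 (W != V) on D(W)={2,3} D(V)={3,4,5}: no change
So after all 3 constraints: D(U) = {1,2,3}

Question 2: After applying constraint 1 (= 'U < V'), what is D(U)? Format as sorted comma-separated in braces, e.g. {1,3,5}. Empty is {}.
Answer: {1,2,3,4}

Derivation:
Constraint 1 (U < V) on D(U)={1,2,3,4,5} D(V)={1,2,3,4,5}: U {1,2,3,4,5}->{1,2,3,4}; V {1,2,3,4,5}->{2,3,4,5}
So after constraint 1: D(U) = {1,2,3,4}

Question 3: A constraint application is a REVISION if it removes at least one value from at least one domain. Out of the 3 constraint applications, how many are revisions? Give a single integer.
Answer: 2

Derivation:
Constraint 1 (U < V) on D(U)={1,2,3,4,5} D(V)={1,2,3,4,5}: U {1,2,3,4,5}->{1,2,3,4}; V {1,2,3,4,5}->{2,3,4,5} => REVISION
Constraint 2 (W + U = V) on D(W)={2,3,5} D(U)={1,2,3,4} D(V)={2,3,4,5}: W {2,3,5}->{2,3}; U {1,2,3,4}->{1,2,3}; V {2,3,4,5}->{3,4,5} => REVISION
Constraint 3 (W != V) on D(W)={2,3} D(V)={3,4,5}: no change => not a revision
Total revisions = 2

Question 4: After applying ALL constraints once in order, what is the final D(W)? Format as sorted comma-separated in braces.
Constraint 1 (U < V) on D(U)={1,2,3,4,5} D(V)={1,2,3,4,5}: U {1,2,3,4,5}->{1,2,3,4}; V {1,2,3,4,5}->{2,3,4,5}
Constraint 2 (W + U = V) on D(W)={2,3,5} D(U)={1,2,3,4} D(V)={2,3,4,5}: W {2,3,5}->{2,3}; U {1,2,3,4}->{1,2,3}; V {2,3,4,5}->{3,4,5}
Constraint 3 (W != V) on D(W)={2,3} D(V)={3,4,5}: no change
So after all 3 constraints: D(W) = {2,3}

Answer: {2,3}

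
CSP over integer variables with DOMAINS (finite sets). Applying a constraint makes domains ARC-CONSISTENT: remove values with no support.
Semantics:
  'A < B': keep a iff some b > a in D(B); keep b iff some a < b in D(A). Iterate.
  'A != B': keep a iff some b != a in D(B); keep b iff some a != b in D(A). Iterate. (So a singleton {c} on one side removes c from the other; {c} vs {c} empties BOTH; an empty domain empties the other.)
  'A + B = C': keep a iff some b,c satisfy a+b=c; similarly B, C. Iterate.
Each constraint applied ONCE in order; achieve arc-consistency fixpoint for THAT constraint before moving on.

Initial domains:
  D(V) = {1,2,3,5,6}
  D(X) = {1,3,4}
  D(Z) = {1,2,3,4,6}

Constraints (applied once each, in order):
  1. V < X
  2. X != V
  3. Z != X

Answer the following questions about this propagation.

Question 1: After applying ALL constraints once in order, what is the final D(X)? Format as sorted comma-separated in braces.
Answer: {3,4}

Derivation:
Constraint 1 (V < X) on D(V)={1,2,3,5,6} D(X)={1,3,4}: V {1,2,3,5,6}->{1,2,3}; X {1,3,4}->{3,4}
Constraint 2 (X != V) on D(X)={3,4} D(V)={1,2,3}: no change
Constraint 3 (Z != X) on D(Z)={1,2,3,4,6} D(X)={3,4}: no change
So after all 3 constraints: D(X) = {3,4}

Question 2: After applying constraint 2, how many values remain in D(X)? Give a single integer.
Answer: 2

Derivation:
Constraint 1 (V < X) on D(V)={1,2,3,5,6} D(X)={1,3,4}: V {1,2,3,5,6}->{1,2,3}; X {1,3,4}->{3,4}
Constraint 2 (X != V) on D(X)={3,4} D(V)={1,2,3}: no change
So after constraint 2: D(X)={3,4}, size = 2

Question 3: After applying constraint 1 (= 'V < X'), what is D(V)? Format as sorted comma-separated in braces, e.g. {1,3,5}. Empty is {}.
Constraint 1 (V < X) on D(V)={1,2,3,5,6} D(X)={1,3,4}: V {1,2,3,5,6}->{1,2,3}; X {1,3,4}->{3,4}
So after constraint 1: D(V) = {1,2,3}

Answer: {1,2,3}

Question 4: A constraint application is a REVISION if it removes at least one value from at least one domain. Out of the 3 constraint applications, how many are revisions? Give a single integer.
Constraint 1 (V < X) on D(V)={1,2,3,5,6} D(X)={1,3,4}: V {1,2,3,5,6}->{1,2,3}; X {1,3,4}->{3,4} => REVISION
Constraint 2 (X != V) on D(X)={3,4} D(V)={1,2,3}: no change => not a revision
Constraint 3 (Z != X) on D(Z)={1,2,3,4,6} D(X)={3,4}: no change => not a revision
Total revisions = 1

Answer: 1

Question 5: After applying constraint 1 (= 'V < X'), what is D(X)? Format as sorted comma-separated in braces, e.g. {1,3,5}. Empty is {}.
Constraint 1 (V < X) on D(V)={1,2,3,5,6} D(X)={1,3,4}: V {1,2,3,5,6}->{1,2,3}; X {1,3,4}->{3,4}
So after constraint 1: D(X) = {3,4}

Answer: {3,4}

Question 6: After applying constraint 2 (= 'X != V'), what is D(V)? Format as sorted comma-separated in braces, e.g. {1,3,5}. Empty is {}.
Answer: {1,2,3}

Derivation:
Constraint 1 (V < X) on D(V)={1,2,3,5,6} D(X)={1,3,4}: V {1,2,3,5,6}->{1,2,3}; X {1,3,4}->{3,4}
Constraint 2 (X != V) on D(X)={3,4} D(V)={1,2,3}: no change
So after constraint 2: D(V) = {1,2,3}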